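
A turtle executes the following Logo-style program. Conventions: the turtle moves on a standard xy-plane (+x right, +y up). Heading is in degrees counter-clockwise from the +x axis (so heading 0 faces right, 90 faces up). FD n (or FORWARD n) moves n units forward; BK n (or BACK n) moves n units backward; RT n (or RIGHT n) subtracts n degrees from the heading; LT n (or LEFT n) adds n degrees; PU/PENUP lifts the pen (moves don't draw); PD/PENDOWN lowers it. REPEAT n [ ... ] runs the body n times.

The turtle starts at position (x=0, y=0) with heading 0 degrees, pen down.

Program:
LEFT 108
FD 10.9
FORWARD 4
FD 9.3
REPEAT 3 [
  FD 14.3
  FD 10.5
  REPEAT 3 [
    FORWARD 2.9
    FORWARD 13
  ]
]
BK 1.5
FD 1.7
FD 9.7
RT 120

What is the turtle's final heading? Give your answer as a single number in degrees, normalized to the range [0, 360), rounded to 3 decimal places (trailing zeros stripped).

Executing turtle program step by step:
Start: pos=(0,0), heading=0, pen down
LT 108: heading 0 -> 108
FD 10.9: (0,0) -> (-3.368,10.367) [heading=108, draw]
FD 4: (-3.368,10.367) -> (-4.604,14.171) [heading=108, draw]
FD 9.3: (-4.604,14.171) -> (-7.478,23.016) [heading=108, draw]
REPEAT 3 [
  -- iteration 1/3 --
  FD 14.3: (-7.478,23.016) -> (-11.897,36.616) [heading=108, draw]
  FD 10.5: (-11.897,36.616) -> (-15.142,46.602) [heading=108, draw]
  REPEAT 3 [
    -- iteration 1/3 --
    FD 2.9: (-15.142,46.602) -> (-16.038,49.36) [heading=108, draw]
    FD 13: (-16.038,49.36) -> (-20.055,61.724) [heading=108, draw]
    -- iteration 2/3 --
    FD 2.9: (-20.055,61.724) -> (-20.951,64.482) [heading=108, draw]
    FD 13: (-20.951,64.482) -> (-24.969,76.845) [heading=108, draw]
    -- iteration 3/3 --
    FD 2.9: (-24.969,76.845) -> (-25.865,79.603) [heading=108, draw]
    FD 13: (-25.865,79.603) -> (-29.882,91.967) [heading=108, draw]
  ]
  -- iteration 2/3 --
  FD 14.3: (-29.882,91.967) -> (-34.301,105.567) [heading=108, draw]
  FD 10.5: (-34.301,105.567) -> (-37.546,115.553) [heading=108, draw]
  REPEAT 3 [
    -- iteration 1/3 --
    FD 2.9: (-37.546,115.553) -> (-38.442,118.311) [heading=108, draw]
    FD 13: (-38.442,118.311) -> (-42.459,130.675) [heading=108, draw]
    -- iteration 2/3 --
    FD 2.9: (-42.459,130.675) -> (-43.355,133.433) [heading=108, draw]
    FD 13: (-43.355,133.433) -> (-47.372,145.797) [heading=108, draw]
    -- iteration 3/3 --
    FD 2.9: (-47.372,145.797) -> (-48.268,148.555) [heading=108, draw]
    FD 13: (-48.268,148.555) -> (-52.286,160.919) [heading=108, draw]
  ]
  -- iteration 3/3 --
  FD 14.3: (-52.286,160.919) -> (-56.705,174.519) [heading=108, draw]
  FD 10.5: (-56.705,174.519) -> (-59.949,184.505) [heading=108, draw]
  REPEAT 3 [
    -- iteration 1/3 --
    FD 2.9: (-59.949,184.505) -> (-60.845,187.263) [heading=108, draw]
    FD 13: (-60.845,187.263) -> (-64.863,199.627) [heading=108, draw]
    -- iteration 2/3 --
    FD 2.9: (-64.863,199.627) -> (-65.759,202.385) [heading=108, draw]
    FD 13: (-65.759,202.385) -> (-69.776,214.749) [heading=108, draw]
    -- iteration 3/3 --
    FD 2.9: (-69.776,214.749) -> (-70.672,217.507) [heading=108, draw]
    FD 13: (-70.672,217.507) -> (-74.689,229.87) [heading=108, draw]
  ]
]
BK 1.5: (-74.689,229.87) -> (-74.226,228.444) [heading=108, draw]
FD 1.7: (-74.226,228.444) -> (-74.751,230.061) [heading=108, draw]
FD 9.7: (-74.751,230.061) -> (-77.749,239.286) [heading=108, draw]
RT 120: heading 108 -> 348
Final: pos=(-77.749,239.286), heading=348, 30 segment(s) drawn

Answer: 348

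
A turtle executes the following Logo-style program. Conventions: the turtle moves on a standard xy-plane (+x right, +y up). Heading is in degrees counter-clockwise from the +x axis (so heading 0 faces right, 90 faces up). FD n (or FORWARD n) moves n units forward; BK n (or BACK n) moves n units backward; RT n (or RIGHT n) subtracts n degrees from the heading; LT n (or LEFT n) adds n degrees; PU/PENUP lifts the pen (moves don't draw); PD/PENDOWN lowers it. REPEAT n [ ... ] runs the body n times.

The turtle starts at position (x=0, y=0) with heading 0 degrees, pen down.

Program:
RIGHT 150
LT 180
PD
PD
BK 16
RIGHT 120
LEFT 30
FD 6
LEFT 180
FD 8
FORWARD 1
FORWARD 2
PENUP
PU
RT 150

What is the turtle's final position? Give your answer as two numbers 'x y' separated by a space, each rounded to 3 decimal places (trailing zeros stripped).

Answer: -16.356 -3.67

Derivation:
Executing turtle program step by step:
Start: pos=(0,0), heading=0, pen down
RT 150: heading 0 -> 210
LT 180: heading 210 -> 30
PD: pen down
PD: pen down
BK 16: (0,0) -> (-13.856,-8) [heading=30, draw]
RT 120: heading 30 -> 270
LT 30: heading 270 -> 300
FD 6: (-13.856,-8) -> (-10.856,-13.196) [heading=300, draw]
LT 180: heading 300 -> 120
FD 8: (-10.856,-13.196) -> (-14.856,-6.268) [heading=120, draw]
FD 1: (-14.856,-6.268) -> (-15.356,-5.402) [heading=120, draw]
FD 2: (-15.356,-5.402) -> (-16.356,-3.67) [heading=120, draw]
PU: pen up
PU: pen up
RT 150: heading 120 -> 330
Final: pos=(-16.356,-3.67), heading=330, 5 segment(s) drawn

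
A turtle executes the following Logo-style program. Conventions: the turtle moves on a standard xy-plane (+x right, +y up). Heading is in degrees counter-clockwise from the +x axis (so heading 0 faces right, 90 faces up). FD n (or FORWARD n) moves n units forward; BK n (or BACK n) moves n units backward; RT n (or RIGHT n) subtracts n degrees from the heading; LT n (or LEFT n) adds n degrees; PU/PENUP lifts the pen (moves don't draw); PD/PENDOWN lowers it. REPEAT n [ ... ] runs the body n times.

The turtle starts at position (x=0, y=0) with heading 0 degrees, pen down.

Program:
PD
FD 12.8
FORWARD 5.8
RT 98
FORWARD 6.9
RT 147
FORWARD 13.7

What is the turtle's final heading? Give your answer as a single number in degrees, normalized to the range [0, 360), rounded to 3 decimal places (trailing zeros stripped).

Executing turtle program step by step:
Start: pos=(0,0), heading=0, pen down
PD: pen down
FD 12.8: (0,0) -> (12.8,0) [heading=0, draw]
FD 5.8: (12.8,0) -> (18.6,0) [heading=0, draw]
RT 98: heading 0 -> 262
FD 6.9: (18.6,0) -> (17.64,-6.833) [heading=262, draw]
RT 147: heading 262 -> 115
FD 13.7: (17.64,-6.833) -> (11.85,5.584) [heading=115, draw]
Final: pos=(11.85,5.584), heading=115, 4 segment(s) drawn

Answer: 115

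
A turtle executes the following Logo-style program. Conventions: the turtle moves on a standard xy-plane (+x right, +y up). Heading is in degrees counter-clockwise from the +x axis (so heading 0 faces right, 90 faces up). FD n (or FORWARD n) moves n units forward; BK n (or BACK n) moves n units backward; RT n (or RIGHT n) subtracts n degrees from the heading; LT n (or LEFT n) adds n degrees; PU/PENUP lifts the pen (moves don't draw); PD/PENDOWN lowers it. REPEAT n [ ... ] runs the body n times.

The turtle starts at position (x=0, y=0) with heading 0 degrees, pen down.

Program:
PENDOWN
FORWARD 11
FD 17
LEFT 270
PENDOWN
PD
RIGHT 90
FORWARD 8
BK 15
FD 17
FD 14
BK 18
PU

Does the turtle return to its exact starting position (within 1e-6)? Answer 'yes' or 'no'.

Executing turtle program step by step:
Start: pos=(0,0), heading=0, pen down
PD: pen down
FD 11: (0,0) -> (11,0) [heading=0, draw]
FD 17: (11,0) -> (28,0) [heading=0, draw]
LT 270: heading 0 -> 270
PD: pen down
PD: pen down
RT 90: heading 270 -> 180
FD 8: (28,0) -> (20,0) [heading=180, draw]
BK 15: (20,0) -> (35,0) [heading=180, draw]
FD 17: (35,0) -> (18,0) [heading=180, draw]
FD 14: (18,0) -> (4,0) [heading=180, draw]
BK 18: (4,0) -> (22,0) [heading=180, draw]
PU: pen up
Final: pos=(22,0), heading=180, 7 segment(s) drawn

Start position: (0, 0)
Final position: (22, 0)
Distance = 22; >= 1e-6 -> NOT closed

Answer: no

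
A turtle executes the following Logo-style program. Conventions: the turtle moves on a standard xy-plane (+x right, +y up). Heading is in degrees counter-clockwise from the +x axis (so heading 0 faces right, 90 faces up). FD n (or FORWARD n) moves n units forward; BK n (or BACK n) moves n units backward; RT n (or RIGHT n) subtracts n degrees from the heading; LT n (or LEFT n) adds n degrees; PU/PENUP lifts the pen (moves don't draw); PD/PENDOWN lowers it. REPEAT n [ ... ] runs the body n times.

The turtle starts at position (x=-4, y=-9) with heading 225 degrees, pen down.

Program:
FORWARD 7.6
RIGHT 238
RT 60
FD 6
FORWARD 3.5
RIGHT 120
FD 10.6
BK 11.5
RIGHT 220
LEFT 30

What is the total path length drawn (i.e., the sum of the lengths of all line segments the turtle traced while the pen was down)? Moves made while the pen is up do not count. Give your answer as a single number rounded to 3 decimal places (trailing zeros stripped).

Executing turtle program step by step:
Start: pos=(-4,-9), heading=225, pen down
FD 7.6: (-4,-9) -> (-9.374,-14.374) [heading=225, draw]
RT 238: heading 225 -> 347
RT 60: heading 347 -> 287
FD 6: (-9.374,-14.374) -> (-7.62,-20.112) [heading=287, draw]
FD 3.5: (-7.62,-20.112) -> (-6.596,-23.459) [heading=287, draw]
RT 120: heading 287 -> 167
FD 10.6: (-6.596,-23.459) -> (-16.925,-21.074) [heading=167, draw]
BK 11.5: (-16.925,-21.074) -> (-5.72,-23.661) [heading=167, draw]
RT 220: heading 167 -> 307
LT 30: heading 307 -> 337
Final: pos=(-5.72,-23.661), heading=337, 5 segment(s) drawn

Segment lengths:
  seg 1: (-4,-9) -> (-9.374,-14.374), length = 7.6
  seg 2: (-9.374,-14.374) -> (-7.62,-20.112), length = 6
  seg 3: (-7.62,-20.112) -> (-6.596,-23.459), length = 3.5
  seg 4: (-6.596,-23.459) -> (-16.925,-21.074), length = 10.6
  seg 5: (-16.925,-21.074) -> (-5.72,-23.661), length = 11.5
Total = 39.2

Answer: 39.2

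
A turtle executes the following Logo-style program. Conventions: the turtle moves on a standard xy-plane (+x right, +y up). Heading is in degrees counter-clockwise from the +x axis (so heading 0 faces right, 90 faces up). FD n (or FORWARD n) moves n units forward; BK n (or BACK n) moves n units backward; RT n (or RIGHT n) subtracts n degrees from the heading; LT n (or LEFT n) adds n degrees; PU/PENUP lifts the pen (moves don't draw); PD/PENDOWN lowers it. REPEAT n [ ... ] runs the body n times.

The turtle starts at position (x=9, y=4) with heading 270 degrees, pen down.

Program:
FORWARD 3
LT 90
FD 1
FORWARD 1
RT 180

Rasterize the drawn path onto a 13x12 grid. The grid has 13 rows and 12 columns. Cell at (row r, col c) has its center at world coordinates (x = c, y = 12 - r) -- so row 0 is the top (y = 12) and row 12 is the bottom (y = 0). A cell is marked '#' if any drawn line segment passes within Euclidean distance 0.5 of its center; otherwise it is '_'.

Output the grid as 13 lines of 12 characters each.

Answer: ____________
____________
____________
____________
____________
____________
____________
____________
_________#__
_________#__
_________#__
_________###
____________

Derivation:
Segment 0: (9,4) -> (9,1)
Segment 1: (9,1) -> (10,1)
Segment 2: (10,1) -> (11,1)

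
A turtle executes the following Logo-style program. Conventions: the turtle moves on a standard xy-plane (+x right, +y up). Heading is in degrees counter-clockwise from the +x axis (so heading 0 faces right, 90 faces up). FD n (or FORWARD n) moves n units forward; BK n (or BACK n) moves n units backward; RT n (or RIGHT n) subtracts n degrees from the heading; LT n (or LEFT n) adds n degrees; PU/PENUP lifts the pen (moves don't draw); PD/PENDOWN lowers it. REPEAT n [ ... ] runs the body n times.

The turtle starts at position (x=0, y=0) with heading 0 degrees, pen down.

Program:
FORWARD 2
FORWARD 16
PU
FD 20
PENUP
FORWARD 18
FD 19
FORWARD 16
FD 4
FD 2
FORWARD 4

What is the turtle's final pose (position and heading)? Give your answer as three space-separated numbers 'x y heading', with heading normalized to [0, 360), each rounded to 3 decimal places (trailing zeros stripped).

Answer: 101 0 0

Derivation:
Executing turtle program step by step:
Start: pos=(0,0), heading=0, pen down
FD 2: (0,0) -> (2,0) [heading=0, draw]
FD 16: (2,0) -> (18,0) [heading=0, draw]
PU: pen up
FD 20: (18,0) -> (38,0) [heading=0, move]
PU: pen up
FD 18: (38,0) -> (56,0) [heading=0, move]
FD 19: (56,0) -> (75,0) [heading=0, move]
FD 16: (75,0) -> (91,0) [heading=0, move]
FD 4: (91,0) -> (95,0) [heading=0, move]
FD 2: (95,0) -> (97,0) [heading=0, move]
FD 4: (97,0) -> (101,0) [heading=0, move]
Final: pos=(101,0), heading=0, 2 segment(s) drawn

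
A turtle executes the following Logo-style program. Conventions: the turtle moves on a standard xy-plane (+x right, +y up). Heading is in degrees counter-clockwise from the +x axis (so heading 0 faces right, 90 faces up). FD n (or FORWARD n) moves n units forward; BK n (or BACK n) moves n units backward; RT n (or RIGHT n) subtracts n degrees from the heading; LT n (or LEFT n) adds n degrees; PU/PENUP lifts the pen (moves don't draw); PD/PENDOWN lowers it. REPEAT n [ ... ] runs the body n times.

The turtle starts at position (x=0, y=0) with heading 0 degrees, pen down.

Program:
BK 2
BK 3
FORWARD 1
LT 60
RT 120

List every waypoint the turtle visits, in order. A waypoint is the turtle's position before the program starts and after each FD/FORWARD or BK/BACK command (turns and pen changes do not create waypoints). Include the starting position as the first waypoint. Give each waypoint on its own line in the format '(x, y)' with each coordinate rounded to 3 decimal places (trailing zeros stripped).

Executing turtle program step by step:
Start: pos=(0,0), heading=0, pen down
BK 2: (0,0) -> (-2,0) [heading=0, draw]
BK 3: (-2,0) -> (-5,0) [heading=0, draw]
FD 1: (-5,0) -> (-4,0) [heading=0, draw]
LT 60: heading 0 -> 60
RT 120: heading 60 -> 300
Final: pos=(-4,0), heading=300, 3 segment(s) drawn
Waypoints (4 total):
(0, 0)
(-2, 0)
(-5, 0)
(-4, 0)

Answer: (0, 0)
(-2, 0)
(-5, 0)
(-4, 0)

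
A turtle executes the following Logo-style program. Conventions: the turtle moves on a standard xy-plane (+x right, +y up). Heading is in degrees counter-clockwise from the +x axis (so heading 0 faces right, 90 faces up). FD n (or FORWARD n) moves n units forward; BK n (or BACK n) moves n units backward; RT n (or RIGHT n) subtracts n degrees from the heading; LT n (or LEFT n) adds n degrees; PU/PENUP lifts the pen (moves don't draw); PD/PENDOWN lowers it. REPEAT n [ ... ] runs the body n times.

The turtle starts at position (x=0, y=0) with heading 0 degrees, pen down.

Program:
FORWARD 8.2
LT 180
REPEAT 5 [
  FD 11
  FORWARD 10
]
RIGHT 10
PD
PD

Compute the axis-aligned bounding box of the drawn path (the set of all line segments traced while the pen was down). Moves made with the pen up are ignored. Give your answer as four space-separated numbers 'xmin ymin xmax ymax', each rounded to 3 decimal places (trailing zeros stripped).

Executing turtle program step by step:
Start: pos=(0,0), heading=0, pen down
FD 8.2: (0,0) -> (8.2,0) [heading=0, draw]
LT 180: heading 0 -> 180
REPEAT 5 [
  -- iteration 1/5 --
  FD 11: (8.2,0) -> (-2.8,0) [heading=180, draw]
  FD 10: (-2.8,0) -> (-12.8,0) [heading=180, draw]
  -- iteration 2/5 --
  FD 11: (-12.8,0) -> (-23.8,0) [heading=180, draw]
  FD 10: (-23.8,0) -> (-33.8,0) [heading=180, draw]
  -- iteration 3/5 --
  FD 11: (-33.8,0) -> (-44.8,0) [heading=180, draw]
  FD 10: (-44.8,0) -> (-54.8,0) [heading=180, draw]
  -- iteration 4/5 --
  FD 11: (-54.8,0) -> (-65.8,0) [heading=180, draw]
  FD 10: (-65.8,0) -> (-75.8,0) [heading=180, draw]
  -- iteration 5/5 --
  FD 11: (-75.8,0) -> (-86.8,0) [heading=180, draw]
  FD 10: (-86.8,0) -> (-96.8,0) [heading=180, draw]
]
RT 10: heading 180 -> 170
PD: pen down
PD: pen down
Final: pos=(-96.8,0), heading=170, 11 segment(s) drawn

Segment endpoints: x in {-96.8, -86.8, -75.8, -65.8, -54.8, -44.8, -33.8, -23.8, -12.8, -2.8, 0, 8.2}, y in {0, 0, 0, 0, 0, 0, 0, 0, 0, 0, 0}
xmin=-96.8, ymin=0, xmax=8.2, ymax=0

Answer: -96.8 0 8.2 0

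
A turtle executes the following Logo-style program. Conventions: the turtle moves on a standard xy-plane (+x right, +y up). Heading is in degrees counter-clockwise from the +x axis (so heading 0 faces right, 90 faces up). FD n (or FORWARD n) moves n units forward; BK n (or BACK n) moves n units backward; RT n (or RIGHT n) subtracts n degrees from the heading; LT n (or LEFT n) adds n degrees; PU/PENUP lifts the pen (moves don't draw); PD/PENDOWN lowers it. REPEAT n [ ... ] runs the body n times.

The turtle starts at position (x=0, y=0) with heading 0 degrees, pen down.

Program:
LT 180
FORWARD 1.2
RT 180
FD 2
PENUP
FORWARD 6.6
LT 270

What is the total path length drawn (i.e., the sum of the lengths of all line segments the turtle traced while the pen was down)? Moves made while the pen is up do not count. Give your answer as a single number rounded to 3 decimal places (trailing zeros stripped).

Answer: 3.2

Derivation:
Executing turtle program step by step:
Start: pos=(0,0), heading=0, pen down
LT 180: heading 0 -> 180
FD 1.2: (0,0) -> (-1.2,0) [heading=180, draw]
RT 180: heading 180 -> 0
FD 2: (-1.2,0) -> (0.8,0) [heading=0, draw]
PU: pen up
FD 6.6: (0.8,0) -> (7.4,0) [heading=0, move]
LT 270: heading 0 -> 270
Final: pos=(7.4,0), heading=270, 2 segment(s) drawn

Segment lengths:
  seg 1: (0,0) -> (-1.2,0), length = 1.2
  seg 2: (-1.2,0) -> (0.8,0), length = 2
Total = 3.2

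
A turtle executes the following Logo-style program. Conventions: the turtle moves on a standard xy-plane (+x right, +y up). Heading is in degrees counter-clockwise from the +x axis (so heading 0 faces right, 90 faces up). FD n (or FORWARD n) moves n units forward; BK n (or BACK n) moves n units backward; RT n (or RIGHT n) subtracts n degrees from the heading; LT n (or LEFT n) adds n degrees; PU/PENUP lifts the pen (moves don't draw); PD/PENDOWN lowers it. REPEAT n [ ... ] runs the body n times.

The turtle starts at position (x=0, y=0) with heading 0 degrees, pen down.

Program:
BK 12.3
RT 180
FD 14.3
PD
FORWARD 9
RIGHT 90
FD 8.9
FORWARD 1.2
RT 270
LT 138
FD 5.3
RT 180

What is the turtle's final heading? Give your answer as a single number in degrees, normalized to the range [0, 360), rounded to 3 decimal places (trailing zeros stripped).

Executing turtle program step by step:
Start: pos=(0,0), heading=0, pen down
BK 12.3: (0,0) -> (-12.3,0) [heading=0, draw]
RT 180: heading 0 -> 180
FD 14.3: (-12.3,0) -> (-26.6,0) [heading=180, draw]
PD: pen down
FD 9: (-26.6,0) -> (-35.6,0) [heading=180, draw]
RT 90: heading 180 -> 90
FD 8.9: (-35.6,0) -> (-35.6,8.9) [heading=90, draw]
FD 1.2: (-35.6,8.9) -> (-35.6,10.1) [heading=90, draw]
RT 270: heading 90 -> 180
LT 138: heading 180 -> 318
FD 5.3: (-35.6,10.1) -> (-31.661,6.554) [heading=318, draw]
RT 180: heading 318 -> 138
Final: pos=(-31.661,6.554), heading=138, 6 segment(s) drawn

Answer: 138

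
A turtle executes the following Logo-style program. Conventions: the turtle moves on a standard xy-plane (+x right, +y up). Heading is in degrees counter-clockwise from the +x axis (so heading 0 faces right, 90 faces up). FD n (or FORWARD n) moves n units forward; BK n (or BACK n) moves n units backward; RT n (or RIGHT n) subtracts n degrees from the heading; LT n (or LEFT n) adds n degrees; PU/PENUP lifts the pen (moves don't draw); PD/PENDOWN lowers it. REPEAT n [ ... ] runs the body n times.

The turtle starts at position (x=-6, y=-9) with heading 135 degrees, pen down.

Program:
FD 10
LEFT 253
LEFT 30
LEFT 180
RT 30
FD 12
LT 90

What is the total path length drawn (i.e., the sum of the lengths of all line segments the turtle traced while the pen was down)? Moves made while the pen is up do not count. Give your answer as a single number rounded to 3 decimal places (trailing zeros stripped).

Executing turtle program step by step:
Start: pos=(-6,-9), heading=135, pen down
FD 10: (-6,-9) -> (-13.071,-1.929) [heading=135, draw]
LT 253: heading 135 -> 28
LT 30: heading 28 -> 58
LT 180: heading 58 -> 238
RT 30: heading 238 -> 208
FD 12: (-13.071,-1.929) -> (-23.666,-7.563) [heading=208, draw]
LT 90: heading 208 -> 298
Final: pos=(-23.666,-7.563), heading=298, 2 segment(s) drawn

Segment lengths:
  seg 1: (-6,-9) -> (-13.071,-1.929), length = 10
  seg 2: (-13.071,-1.929) -> (-23.666,-7.563), length = 12
Total = 22

Answer: 22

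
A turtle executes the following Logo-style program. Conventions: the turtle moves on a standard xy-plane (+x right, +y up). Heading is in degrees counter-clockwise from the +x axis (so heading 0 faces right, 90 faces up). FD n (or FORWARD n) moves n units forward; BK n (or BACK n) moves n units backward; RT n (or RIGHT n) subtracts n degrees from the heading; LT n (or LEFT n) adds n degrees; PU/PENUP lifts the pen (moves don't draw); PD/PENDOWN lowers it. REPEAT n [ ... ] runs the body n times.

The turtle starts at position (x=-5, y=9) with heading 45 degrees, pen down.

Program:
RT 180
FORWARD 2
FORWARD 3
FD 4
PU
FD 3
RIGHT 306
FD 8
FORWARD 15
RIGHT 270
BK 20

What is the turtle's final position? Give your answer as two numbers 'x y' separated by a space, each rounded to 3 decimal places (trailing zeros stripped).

Answer: -29.641 -25.331

Derivation:
Executing turtle program step by step:
Start: pos=(-5,9), heading=45, pen down
RT 180: heading 45 -> 225
FD 2: (-5,9) -> (-6.414,7.586) [heading=225, draw]
FD 3: (-6.414,7.586) -> (-8.536,5.464) [heading=225, draw]
FD 4: (-8.536,5.464) -> (-11.364,2.636) [heading=225, draw]
PU: pen up
FD 3: (-11.364,2.636) -> (-13.485,0.515) [heading=225, move]
RT 306: heading 225 -> 279
FD 8: (-13.485,0.515) -> (-12.234,-7.387) [heading=279, move]
FD 15: (-12.234,-7.387) -> (-9.887,-22.202) [heading=279, move]
RT 270: heading 279 -> 9
BK 20: (-9.887,-22.202) -> (-29.641,-25.331) [heading=9, move]
Final: pos=(-29.641,-25.331), heading=9, 3 segment(s) drawn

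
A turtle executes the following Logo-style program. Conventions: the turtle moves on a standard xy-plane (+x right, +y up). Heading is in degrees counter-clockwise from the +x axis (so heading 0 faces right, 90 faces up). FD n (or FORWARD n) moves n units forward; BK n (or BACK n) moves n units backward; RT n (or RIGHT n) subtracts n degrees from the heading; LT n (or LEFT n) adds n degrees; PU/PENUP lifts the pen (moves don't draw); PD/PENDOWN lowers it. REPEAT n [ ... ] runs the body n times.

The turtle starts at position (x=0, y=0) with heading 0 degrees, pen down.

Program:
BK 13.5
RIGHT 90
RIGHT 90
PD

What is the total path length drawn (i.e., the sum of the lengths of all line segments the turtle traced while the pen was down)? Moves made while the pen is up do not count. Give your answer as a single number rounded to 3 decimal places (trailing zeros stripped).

Answer: 13.5

Derivation:
Executing turtle program step by step:
Start: pos=(0,0), heading=0, pen down
BK 13.5: (0,0) -> (-13.5,0) [heading=0, draw]
RT 90: heading 0 -> 270
RT 90: heading 270 -> 180
PD: pen down
Final: pos=(-13.5,0), heading=180, 1 segment(s) drawn

Segment lengths:
  seg 1: (0,0) -> (-13.5,0), length = 13.5
Total = 13.5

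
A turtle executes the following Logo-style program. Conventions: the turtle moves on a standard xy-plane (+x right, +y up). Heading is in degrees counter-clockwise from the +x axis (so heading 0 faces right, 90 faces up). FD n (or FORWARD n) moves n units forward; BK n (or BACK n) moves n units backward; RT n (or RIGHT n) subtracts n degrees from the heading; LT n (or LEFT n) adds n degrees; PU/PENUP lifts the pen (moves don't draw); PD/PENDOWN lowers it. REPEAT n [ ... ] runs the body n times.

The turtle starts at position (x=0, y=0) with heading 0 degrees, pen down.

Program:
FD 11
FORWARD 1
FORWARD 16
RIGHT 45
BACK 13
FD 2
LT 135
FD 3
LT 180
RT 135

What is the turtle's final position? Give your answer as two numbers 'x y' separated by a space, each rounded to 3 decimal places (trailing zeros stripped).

Answer: 20.222 10.778

Derivation:
Executing turtle program step by step:
Start: pos=(0,0), heading=0, pen down
FD 11: (0,0) -> (11,0) [heading=0, draw]
FD 1: (11,0) -> (12,0) [heading=0, draw]
FD 16: (12,0) -> (28,0) [heading=0, draw]
RT 45: heading 0 -> 315
BK 13: (28,0) -> (18.808,9.192) [heading=315, draw]
FD 2: (18.808,9.192) -> (20.222,7.778) [heading=315, draw]
LT 135: heading 315 -> 90
FD 3: (20.222,7.778) -> (20.222,10.778) [heading=90, draw]
LT 180: heading 90 -> 270
RT 135: heading 270 -> 135
Final: pos=(20.222,10.778), heading=135, 6 segment(s) drawn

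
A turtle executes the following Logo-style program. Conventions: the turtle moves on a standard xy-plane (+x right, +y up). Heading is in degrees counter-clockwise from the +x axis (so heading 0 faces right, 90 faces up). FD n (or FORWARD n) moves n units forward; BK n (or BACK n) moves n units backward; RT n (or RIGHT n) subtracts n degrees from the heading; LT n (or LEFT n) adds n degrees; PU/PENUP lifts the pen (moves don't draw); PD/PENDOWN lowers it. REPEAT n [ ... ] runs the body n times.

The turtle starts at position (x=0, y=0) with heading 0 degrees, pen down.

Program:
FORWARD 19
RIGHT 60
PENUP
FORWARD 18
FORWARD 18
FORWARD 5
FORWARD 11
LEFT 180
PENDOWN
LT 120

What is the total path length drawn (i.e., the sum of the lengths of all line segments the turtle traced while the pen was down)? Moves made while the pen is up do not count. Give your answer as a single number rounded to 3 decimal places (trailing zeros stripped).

Executing turtle program step by step:
Start: pos=(0,0), heading=0, pen down
FD 19: (0,0) -> (19,0) [heading=0, draw]
RT 60: heading 0 -> 300
PU: pen up
FD 18: (19,0) -> (28,-15.588) [heading=300, move]
FD 18: (28,-15.588) -> (37,-31.177) [heading=300, move]
FD 5: (37,-31.177) -> (39.5,-35.507) [heading=300, move]
FD 11: (39.5,-35.507) -> (45,-45.033) [heading=300, move]
LT 180: heading 300 -> 120
PD: pen down
LT 120: heading 120 -> 240
Final: pos=(45,-45.033), heading=240, 1 segment(s) drawn

Segment lengths:
  seg 1: (0,0) -> (19,0), length = 19
Total = 19

Answer: 19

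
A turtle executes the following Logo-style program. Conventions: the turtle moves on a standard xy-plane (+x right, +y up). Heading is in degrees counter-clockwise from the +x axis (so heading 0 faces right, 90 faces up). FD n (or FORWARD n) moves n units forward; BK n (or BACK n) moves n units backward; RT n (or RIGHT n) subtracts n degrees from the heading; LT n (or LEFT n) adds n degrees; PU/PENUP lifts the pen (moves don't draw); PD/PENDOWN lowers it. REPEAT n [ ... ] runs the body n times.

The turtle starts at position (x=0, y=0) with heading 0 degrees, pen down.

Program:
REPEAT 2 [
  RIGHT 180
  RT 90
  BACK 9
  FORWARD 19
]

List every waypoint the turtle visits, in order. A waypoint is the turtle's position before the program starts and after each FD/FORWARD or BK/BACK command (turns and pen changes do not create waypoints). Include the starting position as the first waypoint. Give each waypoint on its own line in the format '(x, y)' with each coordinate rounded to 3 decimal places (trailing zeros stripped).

Answer: (0, 0)
(0, -9)
(0, 10)
(9, 10)
(-10, 10)

Derivation:
Executing turtle program step by step:
Start: pos=(0,0), heading=0, pen down
REPEAT 2 [
  -- iteration 1/2 --
  RT 180: heading 0 -> 180
  RT 90: heading 180 -> 90
  BK 9: (0,0) -> (0,-9) [heading=90, draw]
  FD 19: (0,-9) -> (0,10) [heading=90, draw]
  -- iteration 2/2 --
  RT 180: heading 90 -> 270
  RT 90: heading 270 -> 180
  BK 9: (0,10) -> (9,10) [heading=180, draw]
  FD 19: (9,10) -> (-10,10) [heading=180, draw]
]
Final: pos=(-10,10), heading=180, 4 segment(s) drawn
Waypoints (5 total):
(0, 0)
(0, -9)
(0, 10)
(9, 10)
(-10, 10)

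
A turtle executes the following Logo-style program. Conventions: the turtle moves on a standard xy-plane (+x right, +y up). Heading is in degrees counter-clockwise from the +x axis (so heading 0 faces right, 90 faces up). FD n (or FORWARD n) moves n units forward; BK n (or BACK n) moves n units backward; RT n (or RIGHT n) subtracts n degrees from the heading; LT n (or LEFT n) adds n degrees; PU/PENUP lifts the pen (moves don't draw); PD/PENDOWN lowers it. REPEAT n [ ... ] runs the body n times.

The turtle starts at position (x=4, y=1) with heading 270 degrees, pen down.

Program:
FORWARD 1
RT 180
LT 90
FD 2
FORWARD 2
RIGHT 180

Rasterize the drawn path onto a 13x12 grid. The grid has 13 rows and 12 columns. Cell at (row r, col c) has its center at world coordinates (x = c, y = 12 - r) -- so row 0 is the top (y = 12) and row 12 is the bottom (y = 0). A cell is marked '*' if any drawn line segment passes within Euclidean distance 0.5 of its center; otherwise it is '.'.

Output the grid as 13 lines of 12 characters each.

Segment 0: (4,1) -> (4,0)
Segment 1: (4,0) -> (2,0)
Segment 2: (2,0) -> (0,0)

Answer: ............
............
............
............
............
............
............
............
............
............
............
....*.......
*****.......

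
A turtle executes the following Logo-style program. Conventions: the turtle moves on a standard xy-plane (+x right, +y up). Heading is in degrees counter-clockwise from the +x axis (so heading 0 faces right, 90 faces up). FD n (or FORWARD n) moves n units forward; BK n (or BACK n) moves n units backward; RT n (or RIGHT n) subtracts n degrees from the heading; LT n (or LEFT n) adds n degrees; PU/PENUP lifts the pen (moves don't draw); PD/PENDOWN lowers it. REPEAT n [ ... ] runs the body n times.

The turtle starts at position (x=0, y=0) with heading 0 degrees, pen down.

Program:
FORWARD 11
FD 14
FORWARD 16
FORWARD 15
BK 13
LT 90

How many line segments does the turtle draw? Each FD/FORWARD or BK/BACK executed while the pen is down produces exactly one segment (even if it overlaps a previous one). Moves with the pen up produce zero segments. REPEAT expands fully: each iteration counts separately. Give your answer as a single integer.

Answer: 5

Derivation:
Executing turtle program step by step:
Start: pos=(0,0), heading=0, pen down
FD 11: (0,0) -> (11,0) [heading=0, draw]
FD 14: (11,0) -> (25,0) [heading=0, draw]
FD 16: (25,0) -> (41,0) [heading=0, draw]
FD 15: (41,0) -> (56,0) [heading=0, draw]
BK 13: (56,0) -> (43,0) [heading=0, draw]
LT 90: heading 0 -> 90
Final: pos=(43,0), heading=90, 5 segment(s) drawn
Segments drawn: 5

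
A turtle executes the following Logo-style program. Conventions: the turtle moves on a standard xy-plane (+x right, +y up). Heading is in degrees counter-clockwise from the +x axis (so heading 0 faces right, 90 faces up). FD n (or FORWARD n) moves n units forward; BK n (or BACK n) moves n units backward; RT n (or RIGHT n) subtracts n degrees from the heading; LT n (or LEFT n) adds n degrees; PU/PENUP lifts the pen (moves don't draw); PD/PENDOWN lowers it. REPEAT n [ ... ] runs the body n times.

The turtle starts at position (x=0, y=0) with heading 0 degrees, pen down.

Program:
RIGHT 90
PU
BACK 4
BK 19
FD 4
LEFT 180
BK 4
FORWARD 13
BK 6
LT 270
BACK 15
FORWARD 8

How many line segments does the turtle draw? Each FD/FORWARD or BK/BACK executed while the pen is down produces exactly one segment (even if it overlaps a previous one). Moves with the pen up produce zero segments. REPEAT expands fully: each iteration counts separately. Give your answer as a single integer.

Answer: 0

Derivation:
Executing turtle program step by step:
Start: pos=(0,0), heading=0, pen down
RT 90: heading 0 -> 270
PU: pen up
BK 4: (0,0) -> (0,4) [heading=270, move]
BK 19: (0,4) -> (0,23) [heading=270, move]
FD 4: (0,23) -> (0,19) [heading=270, move]
LT 180: heading 270 -> 90
BK 4: (0,19) -> (0,15) [heading=90, move]
FD 13: (0,15) -> (0,28) [heading=90, move]
BK 6: (0,28) -> (0,22) [heading=90, move]
LT 270: heading 90 -> 0
BK 15: (0,22) -> (-15,22) [heading=0, move]
FD 8: (-15,22) -> (-7,22) [heading=0, move]
Final: pos=(-7,22), heading=0, 0 segment(s) drawn
Segments drawn: 0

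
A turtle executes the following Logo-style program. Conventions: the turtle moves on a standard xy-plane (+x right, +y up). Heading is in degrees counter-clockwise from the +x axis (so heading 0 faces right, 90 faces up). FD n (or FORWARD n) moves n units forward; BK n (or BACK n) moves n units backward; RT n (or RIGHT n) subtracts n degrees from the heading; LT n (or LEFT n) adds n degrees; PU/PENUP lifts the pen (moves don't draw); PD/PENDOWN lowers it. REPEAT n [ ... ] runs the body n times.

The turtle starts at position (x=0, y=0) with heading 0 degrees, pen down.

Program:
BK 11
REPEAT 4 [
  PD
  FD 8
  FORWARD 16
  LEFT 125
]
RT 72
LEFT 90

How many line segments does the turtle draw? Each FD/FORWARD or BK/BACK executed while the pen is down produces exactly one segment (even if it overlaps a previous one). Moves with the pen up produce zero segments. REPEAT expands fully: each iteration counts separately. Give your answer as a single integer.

Executing turtle program step by step:
Start: pos=(0,0), heading=0, pen down
BK 11: (0,0) -> (-11,0) [heading=0, draw]
REPEAT 4 [
  -- iteration 1/4 --
  PD: pen down
  FD 8: (-11,0) -> (-3,0) [heading=0, draw]
  FD 16: (-3,0) -> (13,0) [heading=0, draw]
  LT 125: heading 0 -> 125
  -- iteration 2/4 --
  PD: pen down
  FD 8: (13,0) -> (8.411,6.553) [heading=125, draw]
  FD 16: (8.411,6.553) -> (-0.766,19.66) [heading=125, draw]
  LT 125: heading 125 -> 250
  -- iteration 3/4 --
  PD: pen down
  FD 8: (-0.766,19.66) -> (-3.502,12.142) [heading=250, draw]
  FD 16: (-3.502,12.142) -> (-8.974,-2.893) [heading=250, draw]
  LT 125: heading 250 -> 15
  -- iteration 4/4 --
  PD: pen down
  FD 8: (-8.974,-2.893) -> (-1.247,-0.822) [heading=15, draw]
  FD 16: (-1.247,-0.822) -> (14.208,3.319) [heading=15, draw]
  LT 125: heading 15 -> 140
]
RT 72: heading 140 -> 68
LT 90: heading 68 -> 158
Final: pos=(14.208,3.319), heading=158, 9 segment(s) drawn
Segments drawn: 9

Answer: 9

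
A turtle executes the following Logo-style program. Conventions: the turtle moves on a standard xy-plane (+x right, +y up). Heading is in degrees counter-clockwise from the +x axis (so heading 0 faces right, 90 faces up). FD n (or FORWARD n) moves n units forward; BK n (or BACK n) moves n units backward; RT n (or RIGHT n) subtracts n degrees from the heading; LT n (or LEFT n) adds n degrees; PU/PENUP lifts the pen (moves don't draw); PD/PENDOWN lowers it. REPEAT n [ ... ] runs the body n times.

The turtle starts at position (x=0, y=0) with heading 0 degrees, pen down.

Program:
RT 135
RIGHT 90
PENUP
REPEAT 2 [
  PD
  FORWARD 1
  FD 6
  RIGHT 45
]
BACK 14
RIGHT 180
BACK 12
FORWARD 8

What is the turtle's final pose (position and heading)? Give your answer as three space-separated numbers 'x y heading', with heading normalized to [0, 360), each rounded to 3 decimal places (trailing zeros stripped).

Executing turtle program step by step:
Start: pos=(0,0), heading=0, pen down
RT 135: heading 0 -> 225
RT 90: heading 225 -> 135
PU: pen up
REPEAT 2 [
  -- iteration 1/2 --
  PD: pen down
  FD 1: (0,0) -> (-0.707,0.707) [heading=135, draw]
  FD 6: (-0.707,0.707) -> (-4.95,4.95) [heading=135, draw]
  RT 45: heading 135 -> 90
  -- iteration 2/2 --
  PD: pen down
  FD 1: (-4.95,4.95) -> (-4.95,5.95) [heading=90, draw]
  FD 6: (-4.95,5.95) -> (-4.95,11.95) [heading=90, draw]
  RT 45: heading 90 -> 45
]
BK 14: (-4.95,11.95) -> (-14.849,2.05) [heading=45, draw]
RT 180: heading 45 -> 225
BK 12: (-14.849,2.05) -> (-6.364,10.536) [heading=225, draw]
FD 8: (-6.364,10.536) -> (-12.021,4.879) [heading=225, draw]
Final: pos=(-12.021,4.879), heading=225, 7 segment(s) drawn

Answer: -12.021 4.879 225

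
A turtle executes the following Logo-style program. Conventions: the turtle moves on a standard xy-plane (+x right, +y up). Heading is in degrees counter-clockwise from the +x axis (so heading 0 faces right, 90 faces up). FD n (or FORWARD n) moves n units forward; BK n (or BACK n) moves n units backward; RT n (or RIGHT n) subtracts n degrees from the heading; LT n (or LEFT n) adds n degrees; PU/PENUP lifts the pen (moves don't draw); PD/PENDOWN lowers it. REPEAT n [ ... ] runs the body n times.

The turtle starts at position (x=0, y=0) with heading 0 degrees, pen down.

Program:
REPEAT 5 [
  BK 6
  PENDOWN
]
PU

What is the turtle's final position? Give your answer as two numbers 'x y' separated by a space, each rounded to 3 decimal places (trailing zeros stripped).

Executing turtle program step by step:
Start: pos=(0,0), heading=0, pen down
REPEAT 5 [
  -- iteration 1/5 --
  BK 6: (0,0) -> (-6,0) [heading=0, draw]
  PD: pen down
  -- iteration 2/5 --
  BK 6: (-6,0) -> (-12,0) [heading=0, draw]
  PD: pen down
  -- iteration 3/5 --
  BK 6: (-12,0) -> (-18,0) [heading=0, draw]
  PD: pen down
  -- iteration 4/5 --
  BK 6: (-18,0) -> (-24,0) [heading=0, draw]
  PD: pen down
  -- iteration 5/5 --
  BK 6: (-24,0) -> (-30,0) [heading=0, draw]
  PD: pen down
]
PU: pen up
Final: pos=(-30,0), heading=0, 5 segment(s) drawn

Answer: -30 0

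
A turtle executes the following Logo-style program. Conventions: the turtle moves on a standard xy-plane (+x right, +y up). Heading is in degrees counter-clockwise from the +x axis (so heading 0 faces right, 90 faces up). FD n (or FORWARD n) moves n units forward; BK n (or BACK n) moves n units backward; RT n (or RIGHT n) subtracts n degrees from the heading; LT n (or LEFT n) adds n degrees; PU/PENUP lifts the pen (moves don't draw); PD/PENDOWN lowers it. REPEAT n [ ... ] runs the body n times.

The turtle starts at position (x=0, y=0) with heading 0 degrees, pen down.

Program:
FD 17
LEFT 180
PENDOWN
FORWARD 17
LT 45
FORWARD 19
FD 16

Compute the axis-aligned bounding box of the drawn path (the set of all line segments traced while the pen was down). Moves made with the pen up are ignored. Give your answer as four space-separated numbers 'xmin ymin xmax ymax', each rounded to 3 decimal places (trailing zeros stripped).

Executing turtle program step by step:
Start: pos=(0,0), heading=0, pen down
FD 17: (0,0) -> (17,0) [heading=0, draw]
LT 180: heading 0 -> 180
PD: pen down
FD 17: (17,0) -> (0,0) [heading=180, draw]
LT 45: heading 180 -> 225
FD 19: (0,0) -> (-13.435,-13.435) [heading=225, draw]
FD 16: (-13.435,-13.435) -> (-24.749,-24.749) [heading=225, draw]
Final: pos=(-24.749,-24.749), heading=225, 4 segment(s) drawn

Segment endpoints: x in {-24.749, -13.435, 0, 17}, y in {-24.749, -13.435, 0, 0}
xmin=-24.749, ymin=-24.749, xmax=17, ymax=0

Answer: -24.749 -24.749 17 0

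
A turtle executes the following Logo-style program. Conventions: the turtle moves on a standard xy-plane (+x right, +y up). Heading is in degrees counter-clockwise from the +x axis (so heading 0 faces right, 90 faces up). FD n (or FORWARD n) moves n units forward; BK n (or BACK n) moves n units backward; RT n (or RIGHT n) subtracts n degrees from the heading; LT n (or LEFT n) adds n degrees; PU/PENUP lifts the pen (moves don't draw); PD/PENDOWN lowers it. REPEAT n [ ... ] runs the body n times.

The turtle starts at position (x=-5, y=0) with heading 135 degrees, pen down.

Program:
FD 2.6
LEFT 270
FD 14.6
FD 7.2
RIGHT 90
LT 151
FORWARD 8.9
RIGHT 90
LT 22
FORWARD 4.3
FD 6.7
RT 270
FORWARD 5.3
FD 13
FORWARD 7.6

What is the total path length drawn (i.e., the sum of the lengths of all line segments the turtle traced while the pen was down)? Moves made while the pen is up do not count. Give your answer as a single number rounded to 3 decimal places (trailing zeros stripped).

Answer: 70.2

Derivation:
Executing turtle program step by step:
Start: pos=(-5,0), heading=135, pen down
FD 2.6: (-5,0) -> (-6.838,1.838) [heading=135, draw]
LT 270: heading 135 -> 45
FD 14.6: (-6.838,1.838) -> (3.485,12.162) [heading=45, draw]
FD 7.2: (3.485,12.162) -> (8.576,17.253) [heading=45, draw]
RT 90: heading 45 -> 315
LT 151: heading 315 -> 106
FD 8.9: (8.576,17.253) -> (6.123,25.809) [heading=106, draw]
RT 90: heading 106 -> 16
LT 22: heading 16 -> 38
FD 4.3: (6.123,25.809) -> (9.512,28.456) [heading=38, draw]
FD 6.7: (9.512,28.456) -> (14.791,32.581) [heading=38, draw]
RT 270: heading 38 -> 128
FD 5.3: (14.791,32.581) -> (11.528,36.757) [heading=128, draw]
FD 13: (11.528,36.757) -> (3.525,47.002) [heading=128, draw]
FD 7.6: (3.525,47.002) -> (-1.154,52.99) [heading=128, draw]
Final: pos=(-1.154,52.99), heading=128, 9 segment(s) drawn

Segment lengths:
  seg 1: (-5,0) -> (-6.838,1.838), length = 2.6
  seg 2: (-6.838,1.838) -> (3.485,12.162), length = 14.6
  seg 3: (3.485,12.162) -> (8.576,17.253), length = 7.2
  seg 4: (8.576,17.253) -> (6.123,25.809), length = 8.9
  seg 5: (6.123,25.809) -> (9.512,28.456), length = 4.3
  seg 6: (9.512,28.456) -> (14.791,32.581), length = 6.7
  seg 7: (14.791,32.581) -> (11.528,36.757), length = 5.3
  seg 8: (11.528,36.757) -> (3.525,47.002), length = 13
  seg 9: (3.525,47.002) -> (-1.154,52.99), length = 7.6
Total = 70.2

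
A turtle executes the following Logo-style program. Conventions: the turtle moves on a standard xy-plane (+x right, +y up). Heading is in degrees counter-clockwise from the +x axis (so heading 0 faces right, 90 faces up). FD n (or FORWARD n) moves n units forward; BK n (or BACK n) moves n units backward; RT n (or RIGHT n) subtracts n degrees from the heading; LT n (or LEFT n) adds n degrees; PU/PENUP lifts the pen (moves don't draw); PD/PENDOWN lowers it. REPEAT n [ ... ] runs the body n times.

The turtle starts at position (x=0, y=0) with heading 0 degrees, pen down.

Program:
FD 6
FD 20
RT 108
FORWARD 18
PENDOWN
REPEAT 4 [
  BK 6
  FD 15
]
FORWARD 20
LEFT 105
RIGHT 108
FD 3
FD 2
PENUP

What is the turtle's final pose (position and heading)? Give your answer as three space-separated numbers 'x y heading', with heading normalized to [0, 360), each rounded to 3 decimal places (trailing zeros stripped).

Executing turtle program step by step:
Start: pos=(0,0), heading=0, pen down
FD 6: (0,0) -> (6,0) [heading=0, draw]
FD 20: (6,0) -> (26,0) [heading=0, draw]
RT 108: heading 0 -> 252
FD 18: (26,0) -> (20.438,-17.119) [heading=252, draw]
PD: pen down
REPEAT 4 [
  -- iteration 1/4 --
  BK 6: (20.438,-17.119) -> (22.292,-11.413) [heading=252, draw]
  FD 15: (22.292,-11.413) -> (17.657,-25.679) [heading=252, draw]
  -- iteration 2/4 --
  BK 6: (17.657,-25.679) -> (19.511,-19.972) [heading=252, draw]
  FD 15: (19.511,-19.972) -> (14.875,-34.238) [heading=252, draw]
  -- iteration 3/4 --
  BK 6: (14.875,-34.238) -> (16.729,-28.532) [heading=252, draw]
  FD 15: (16.729,-28.532) -> (12.094,-42.798) [heading=252, draw]
  -- iteration 4/4 --
  BK 6: (12.094,-42.798) -> (13.948,-37.091) [heading=252, draw]
  FD 15: (13.948,-37.091) -> (9.313,-51.357) [heading=252, draw]
]
FD 20: (9.313,-51.357) -> (3.133,-70.378) [heading=252, draw]
LT 105: heading 252 -> 357
RT 108: heading 357 -> 249
FD 3: (3.133,-70.378) -> (2.058,-73.179) [heading=249, draw]
FD 2: (2.058,-73.179) -> (1.341,-75.046) [heading=249, draw]
PU: pen up
Final: pos=(1.341,-75.046), heading=249, 14 segment(s) drawn

Answer: 1.341 -75.046 249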